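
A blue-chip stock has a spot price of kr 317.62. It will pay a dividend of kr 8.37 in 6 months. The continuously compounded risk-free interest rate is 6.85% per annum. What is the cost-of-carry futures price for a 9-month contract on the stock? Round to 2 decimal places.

PV(dividends) I = 8.37·e^(−0.0685·6/12)
I = 8.0882
F = (S − I)·e^(rT) = (317.62 − 8.0882) · e^(0.0685·9/12)
= 309.5318 · e^0.051375 = 309.5318 × 1.052718 = kr 325.85

kr 325.85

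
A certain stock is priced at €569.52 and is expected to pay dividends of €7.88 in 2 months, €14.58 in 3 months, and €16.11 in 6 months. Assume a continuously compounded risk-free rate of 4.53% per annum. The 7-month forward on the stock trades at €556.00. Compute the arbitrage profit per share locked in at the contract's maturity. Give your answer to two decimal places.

€10.23 per share

PV(dividends) I = 7.88·e^(−0.0453·2/12) + 14.58·e^(−0.0453·3/12) + 16.11·e^(−0.0453·6/12) = 37.9858
Fair forward F* = (S − I)·e^(rT) = (569.52 − 37.9858)·e^0.026425 = 531.5342 × 1.026777 = 545.7671
Market €556.00 > fair 545.7671: forward overpriced → cash-and-carry (borrow at r, buy the stock and collect the dividends, short the forward).
Profit at T = |F_mkt − F*| = |556.00 − 545.7671| = €10.23 per share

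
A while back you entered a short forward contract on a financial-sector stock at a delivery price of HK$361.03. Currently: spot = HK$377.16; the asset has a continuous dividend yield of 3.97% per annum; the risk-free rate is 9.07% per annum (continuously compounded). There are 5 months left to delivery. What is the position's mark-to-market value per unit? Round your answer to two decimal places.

Current fair forward for the remaining 5 months: F = S·e^((r − q)·T), (r − q) = 0.0907 − 0.0397 = 0.0510
F = 377.16 · e^(0.0510 × 5/12) = 377.16 × 1.021477 = 385.2603
Value of long forward = (F − K)·e^(−rT) = (385.2603 − 361.03) · e^(−0.0907·5/12)
= 24.2303 × 0.962914 = 23.33
Short position value = −(long value) = -HK$23.33

-HK$23.33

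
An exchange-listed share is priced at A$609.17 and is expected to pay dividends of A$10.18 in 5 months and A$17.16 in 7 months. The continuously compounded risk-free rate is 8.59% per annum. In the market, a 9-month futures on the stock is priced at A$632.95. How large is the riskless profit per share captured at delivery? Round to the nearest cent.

A$11.13 per share

PV(dividends) I = 10.18·e^(−0.0859·5/12) + 17.16·e^(−0.0859·7/12) = 26.1434
Fair futures F* = (S − I)·e^(rT) = (609.17 − 26.1434)·e^0.064425 = 583.0266 × 1.066546 = 621.8247
Market A$632.95 > fair 621.8247: forward overpriced → cash-and-carry (borrow at r, buy the stock and collect the dividends, short the forward).
Profit at T = |F_mkt − F*| = |632.95 − 621.8247| = A$11.13 per share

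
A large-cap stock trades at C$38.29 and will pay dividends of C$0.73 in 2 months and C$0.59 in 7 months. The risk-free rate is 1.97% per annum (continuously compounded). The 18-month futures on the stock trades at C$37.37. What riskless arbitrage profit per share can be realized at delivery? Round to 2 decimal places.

C$0.72 per share

PV(dividends) I = 0.73·e^(−0.0197·2/12) + 0.59·e^(−0.0197·7/12) = 1.3109
Fair futures F* = (S − I)·e^(rT) = (38.29 − 1.3109)·e^0.029550 = 36.9791 × 1.029991 = 38.0881
Market C$37.37 < fair 38.0881: forward underpriced → reverse cash-and-carry (short the stock, invest proceeds at r, pay the dividends, go long the forward).
Profit at T = |F_mkt − F*| = |37.37 − 38.0881| = C$0.72 per share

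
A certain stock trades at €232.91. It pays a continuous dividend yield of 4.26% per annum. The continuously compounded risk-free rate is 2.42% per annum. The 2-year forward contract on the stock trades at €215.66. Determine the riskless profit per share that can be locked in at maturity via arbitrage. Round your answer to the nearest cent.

Fair forward: F* = S·e^(carry·T), with carry = (r − q) = 0.0242 − 0.0426 = -0.0184
F* = 232.91 · e^(-0.0184 × 2) = 232.91 · e^-0.036800 = 232.91 × 0.963869 = €224.4947
Market €215.66 < fair €224.4947: forward underpriced → reverse cash-and-carry (short spot, go long the forward).
At maturity, profit = |F_mkt − F*| = |215.66 − 224.4947| = €8.83 per share

€8.83 per share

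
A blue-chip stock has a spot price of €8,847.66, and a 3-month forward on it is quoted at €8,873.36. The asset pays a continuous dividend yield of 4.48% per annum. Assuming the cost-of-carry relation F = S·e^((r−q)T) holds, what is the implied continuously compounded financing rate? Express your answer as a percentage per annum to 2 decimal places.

5.64%

From F = S·e^((r−q)T): (r − q) = ln(F/S)/T
ln(8873.36/8847.66) = ln(1.002905) = 0.002901
(r − q) = 0.002901 / (3/12) = 0.011604
r = ln(F/S)/T + q = 0.011604 + 0.0448 = 0.056404
r = 5.64%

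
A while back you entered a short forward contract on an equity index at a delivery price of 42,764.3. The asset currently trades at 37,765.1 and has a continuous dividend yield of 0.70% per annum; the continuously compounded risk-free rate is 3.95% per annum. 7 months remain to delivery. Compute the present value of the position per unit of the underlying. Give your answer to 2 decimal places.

Current fair forward for the remaining 7 months: F = S·e^((r − q)·T), (r − q) = 0.0395 − 0.0070 = 0.0325
F = 37765.1 · e^(0.0325 × 7/12) = 37765.1 × 1.01913918 = 38487.8930
Value of long forward = (F − K)·e^(−rT) = (38487.8930 − 42764.3) · e^(−0.0395·7/12)
= -4276.4070 × 0.97722177 = -4179.00
Short position value = −(long value) = 4179.00

4179.00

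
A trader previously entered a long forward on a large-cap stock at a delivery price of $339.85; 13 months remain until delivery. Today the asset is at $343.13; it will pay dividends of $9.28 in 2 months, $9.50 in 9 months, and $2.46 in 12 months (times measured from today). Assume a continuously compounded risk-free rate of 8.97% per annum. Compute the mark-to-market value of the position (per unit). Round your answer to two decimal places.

$14.48

PV(remaining dividends) I = 9.28·e^(−0.0897·2/12) + 9.50·e^(−0.0897·9/12) + 2.46·e^(−0.0897·12/12) = 20.2732
Current forward F = (S − I)·e^(rT) = (343.13 − 20.2732)·e^(0.0897·13/12) = 322.8568 × 1.102053 = 355.8053
Value (long) = (F − K)·e^(−rT) = (355.8053 − 339.85) × 0.907397 = 14.4778
Value = $14.48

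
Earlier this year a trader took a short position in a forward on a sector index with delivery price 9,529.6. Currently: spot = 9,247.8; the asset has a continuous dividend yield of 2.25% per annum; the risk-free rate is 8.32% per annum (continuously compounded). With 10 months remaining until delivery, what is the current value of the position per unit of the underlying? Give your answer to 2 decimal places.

-184.75

Current fair forward for the remaining 10 months: F = S·e^((r − q)·T), (r − q) = 0.0832 − 0.0225 = 0.0607
F = 9247.8 · e^(0.0607 × 10/12) = 9247.8 × 1.05188452 = 9727.6177
Value of long forward = (F − K)·e^(−rT) = (9727.6177 − 9529.6) · e^(−0.0832·10/12)
= 198.0177 × 0.93301562 = 184.75
Short position value = −(long value) = -184.75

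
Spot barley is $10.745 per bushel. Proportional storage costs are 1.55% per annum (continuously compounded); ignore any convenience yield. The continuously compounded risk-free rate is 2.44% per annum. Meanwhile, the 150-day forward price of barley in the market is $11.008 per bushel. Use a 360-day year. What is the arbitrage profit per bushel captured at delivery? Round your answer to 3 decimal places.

$0.083 per bushel

Fair forward: F* = S·e^(carry·T), with carry = (r + u) = 0.0244 + 0.0155 = 0.0399
F* = 10.745 · e^(0.0399 × 150/360) = 10.745 · e^0.016625 = 10.745 × 1.016764 = $10.9251
Market $11.008 > fair $10.9251: forward overpriced → cash-and-carry (buy spot, short the forward).
At maturity, profit = |F_mkt − F*| = |11.008 − 10.9251| = $0.083 per bushel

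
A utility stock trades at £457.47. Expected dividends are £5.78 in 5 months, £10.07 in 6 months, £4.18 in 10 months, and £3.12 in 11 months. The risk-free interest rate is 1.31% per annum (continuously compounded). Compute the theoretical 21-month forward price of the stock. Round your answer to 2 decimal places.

PV(dividends) I = 5.78·e^(−0.0131·5/12) + 10.07·e^(−0.0131·6/12) + 4.18·e^(−0.0131·10/12) + 3.12·e^(−0.0131·11/12)
I = 5.7485 + 10.0043 + 4.1346 + 3.0828 = 22.9702
F = (S − I)·e^(rT) = (457.47 − 22.9702) · e^(0.0131·21/12)
= 434.4998 · e^0.022925 = 434.4998 × 1.023190 = £444.58

£444.58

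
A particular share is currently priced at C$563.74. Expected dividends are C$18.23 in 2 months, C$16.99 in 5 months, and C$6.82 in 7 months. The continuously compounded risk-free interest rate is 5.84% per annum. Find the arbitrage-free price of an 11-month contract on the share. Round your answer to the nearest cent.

PV(dividends) I = 18.23·e^(−0.0584·2/12) + 16.99·e^(−0.0584·5/12) + 6.82·e^(−0.0584·7/12)
I = 18.0534 + 16.5816 + 6.5916 = 41.2266
F = (S − I)·e^(rT) = (563.74 − 41.2266) · e^(0.0584·11/12)
= 522.5134 · e^0.053533 = 522.5134 × 1.054992 = C$551.25

C$551.25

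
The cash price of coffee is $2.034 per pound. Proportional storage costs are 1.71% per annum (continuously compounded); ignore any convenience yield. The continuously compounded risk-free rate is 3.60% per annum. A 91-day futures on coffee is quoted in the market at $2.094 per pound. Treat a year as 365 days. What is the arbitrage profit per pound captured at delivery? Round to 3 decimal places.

Fair futures: F* = S·e^(carry·T), with carry = (r + u) = 0.0360 + 0.0171 = 0.0531
F* = 2.034 · e^(0.0531 × 91/365) = 2.034 · e^0.013239 = 2.034 × 1.013327 = $2.0611
Market $2.094 > fair $2.0611: forward overpriced → cash-and-carry (buy spot, short the forward).
At maturity, profit = |F_mkt − F*| = |2.094 − 2.0611| = $0.033 per pound

$0.033 per pound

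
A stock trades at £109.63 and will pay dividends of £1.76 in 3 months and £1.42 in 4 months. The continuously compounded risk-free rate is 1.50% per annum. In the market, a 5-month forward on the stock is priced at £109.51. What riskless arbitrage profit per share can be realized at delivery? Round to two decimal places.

PV(dividends) I = 1.76·e^(−0.0150·3/12) + 1.42·e^(−0.0150·4/12) = 3.1663
Fair forward F* = (S − I)·e^(rT) = (109.63 − 3.1663)·e^0.006250 = 106.4637 × 1.006270 = 107.1312
Market £109.51 > fair 107.1312: forward overpriced → cash-and-carry (borrow at r, buy the stock and collect the dividends, short the forward).
Profit at T = |F_mkt − F*| = |109.51 − 107.1312| = £2.38 per share

£2.38 per share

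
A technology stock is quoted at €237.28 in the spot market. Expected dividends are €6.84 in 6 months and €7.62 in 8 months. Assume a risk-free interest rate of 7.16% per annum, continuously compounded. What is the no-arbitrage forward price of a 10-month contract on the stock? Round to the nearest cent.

PV(dividends) I = 6.84·e^(−0.0716·6/12) + 7.62·e^(−0.0716·8/12)
I = 6.5995 + 7.2648 = 13.8643
F = (S − I)·e^(rT) = (237.28 − 13.8643) · e^(0.0716·10/12)
= 223.4157 · e^0.059667 = 223.4157 × 1.061483 = €237.15

€237.15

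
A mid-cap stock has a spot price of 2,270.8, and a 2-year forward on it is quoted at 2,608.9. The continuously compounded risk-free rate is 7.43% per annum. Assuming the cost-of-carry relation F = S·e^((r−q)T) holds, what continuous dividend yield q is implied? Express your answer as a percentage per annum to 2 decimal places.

From F = S·e^((r−q)T): (r − q) = ln(F/S)/T
ln(2608.9/2270.8) = ln(1.148890) = 0.138796
(r − q) = 0.138796 / (2) = 0.069398
q = r − ln(F/S)/T = 0.0743 − 0.069398 = 0.004902
q = 0.49%

0.49%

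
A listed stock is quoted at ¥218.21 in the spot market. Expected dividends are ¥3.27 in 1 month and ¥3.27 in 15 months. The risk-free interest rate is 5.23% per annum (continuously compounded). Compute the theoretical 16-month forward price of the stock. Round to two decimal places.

PV(dividends) I = 3.27·e^(−0.0523·1/12) + 3.27·e^(−0.0523·15/12)
I = 3.2558 + 3.0631 = 6.3189
F = (S − I)·e^(rT) = (218.21 − 6.3189) · e^(0.0523·16/12)
= 211.8911 · e^0.069733 = 211.8911 × 1.072222 = ¥227.19

¥227.19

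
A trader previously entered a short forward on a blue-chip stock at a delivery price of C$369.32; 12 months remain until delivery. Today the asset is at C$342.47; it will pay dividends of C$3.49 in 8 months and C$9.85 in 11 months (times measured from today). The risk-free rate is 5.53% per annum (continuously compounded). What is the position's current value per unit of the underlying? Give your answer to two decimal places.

PV(remaining dividends) I = 3.49·e^(−0.0553·8/12) + 9.85·e^(−0.0553·11/12) = 12.7268
Current forward F = (S − I)·e^(rT) = (342.47 − 12.7268)·e^(0.0553·12/12) = 329.7432 × 1.056858 = 348.4917
Value (long) = (F − K)·e^(−rT) = (348.4917 − 369.32) × 0.946201 = -19.7078
Short position value = −(long value) = C$19.71

C$19.71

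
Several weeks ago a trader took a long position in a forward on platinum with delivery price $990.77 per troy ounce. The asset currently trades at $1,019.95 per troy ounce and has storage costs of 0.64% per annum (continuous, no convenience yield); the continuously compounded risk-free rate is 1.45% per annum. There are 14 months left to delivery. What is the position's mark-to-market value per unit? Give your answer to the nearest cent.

Current fair forward for the remaining 14 months: F = S·e^((r + u)·T), (r + u) = 0.0145 + 0.0064 = 0.0209
F = 1019.95 · e^(0.0209 × 14/12) = 1019.95 × 1.02468304 = 1045.1255
Value of long forward = (F − K)·e^(−rT) = (1045.1255 − 990.77) · e^(−0.0145·14/12)
= 54.3555 × 0.98322562 = 53.44

$53.44 per troy ounce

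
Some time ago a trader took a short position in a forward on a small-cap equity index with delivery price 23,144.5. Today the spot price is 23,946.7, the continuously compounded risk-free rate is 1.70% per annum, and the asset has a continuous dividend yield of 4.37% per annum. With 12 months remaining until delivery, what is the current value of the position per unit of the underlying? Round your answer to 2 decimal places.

Current fair forward for the remaining 12 months: F = S·e^((r − q)·T), (r − q) = 0.0170 − 0.0437 = -0.0267
F = 23946.7 · e^(-0.0267 × 12/12) = 23946.7 × 0.97365329 = 23315.7832
Value of long forward = (F − K)·e^(−rT) = (23315.7832 − 23144.5) · e^(−0.0170·12/12)
= 171.2832 × 0.98314368 = 168.40
Short position value = −(long value) = -168.40

-168.40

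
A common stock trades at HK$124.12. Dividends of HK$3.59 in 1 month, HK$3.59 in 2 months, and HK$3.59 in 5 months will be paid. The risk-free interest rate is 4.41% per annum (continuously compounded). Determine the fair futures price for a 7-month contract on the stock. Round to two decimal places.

HK$116.41

PV(dividends) I = 3.59·e^(−0.0441·1/12) + 3.59·e^(−0.0441·2/12) + 3.59·e^(−0.0441·5/12)
I = 3.5768 + 3.5637 + 3.5246 = 10.6651
F = (S − I)·e^(rT) = (124.12 − 10.6651) · e^(0.0441·7/12)
= 113.4549 · e^0.025725 = 113.4549 × 1.026059 = HK$116.41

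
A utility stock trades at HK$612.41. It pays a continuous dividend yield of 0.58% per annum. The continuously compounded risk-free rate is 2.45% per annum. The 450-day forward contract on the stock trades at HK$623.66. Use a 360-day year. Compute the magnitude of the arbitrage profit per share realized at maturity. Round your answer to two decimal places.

Fair forward: F* = S·e^(carry·T), with carry = (r − q) = 0.0245 − 0.0058 = 0.0187
F* = 612.41 · e^(0.0187 × 450/360) = 612.41 · e^0.023375 = 612.41 × 1.023650 = HK$626.8935
Market HK$623.66 < fair HK$626.8935: forward underpriced → reverse cash-and-carry (short spot, go long the forward).
At maturity, profit = |F_mkt − F*| = |623.66 − 626.8935| = HK$3.23 per share

HK$3.23 per share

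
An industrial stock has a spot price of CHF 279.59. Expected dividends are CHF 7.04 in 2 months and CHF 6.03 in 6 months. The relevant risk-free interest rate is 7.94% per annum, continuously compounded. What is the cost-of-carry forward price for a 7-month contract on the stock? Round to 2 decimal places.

PV(dividends) I = 7.04·e^(−0.0794·2/12) + 6.03·e^(−0.0794·6/12)
I = 6.9475 + 5.7953 = 12.7428
F = (S − I)·e^(rT) = (279.59 − 12.7428) · e^(0.0794·7/12)
= 266.8472 · e^0.046317 = 266.8472 × 1.047406 = CHF 279.50

CHF 279.50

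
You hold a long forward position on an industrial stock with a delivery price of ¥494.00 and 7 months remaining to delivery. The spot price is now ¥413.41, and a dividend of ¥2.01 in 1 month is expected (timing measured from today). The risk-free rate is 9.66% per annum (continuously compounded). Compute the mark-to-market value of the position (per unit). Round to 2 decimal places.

PV(remaining dividends) I = 2.01·e^(−0.0966·1/12) = 1.9939
Current forward F = (S − I)·e^(rT) = (413.41 − 1.9939)·e^(0.0966·7/12) = 411.4161 × 1.057968 = 435.2651
Value (long) = (F − K)·e^(−rT) = (435.2651 − 494.00) × 0.945208 = -55.5167
Value = -¥55.52

-¥55.52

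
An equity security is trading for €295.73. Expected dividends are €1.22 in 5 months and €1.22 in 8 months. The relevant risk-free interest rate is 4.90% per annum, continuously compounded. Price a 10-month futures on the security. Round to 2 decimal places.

PV(dividends) I = 1.22·e^(−0.0490·5/12) + 1.22·e^(−0.0490·8/12)
I = 1.1953 + 1.1808 = 2.3761
F = (S − I)·e^(rT) = (295.73 − 2.3761) · e^(0.0490·10/12)
= 293.3539 · e^0.040833 = 293.3539 × 1.041678 = €305.58

€305.58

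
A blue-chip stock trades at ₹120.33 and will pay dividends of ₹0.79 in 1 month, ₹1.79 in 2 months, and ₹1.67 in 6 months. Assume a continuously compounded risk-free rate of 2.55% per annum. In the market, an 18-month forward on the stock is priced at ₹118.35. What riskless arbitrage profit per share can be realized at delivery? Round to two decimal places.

₹2.29 per share

PV(dividends) I = 0.79·e^(−0.0255·1/12) + 1.79·e^(−0.0255·2/12) + 1.67·e^(−0.0255·6/12) = 4.2196
Fair forward F* = (S − I)·e^(rT) = (120.33 − 4.2196)·e^0.038250 = 116.1104 × 1.038991 = 120.6377
Market ₹118.35 < fair 120.6377: forward underpriced → reverse cash-and-carry (short the stock, invest proceeds at r, pay the dividends, go long the forward).
Profit at T = |F_mkt − F*| = |118.35 − 120.6377| = ₹2.29 per share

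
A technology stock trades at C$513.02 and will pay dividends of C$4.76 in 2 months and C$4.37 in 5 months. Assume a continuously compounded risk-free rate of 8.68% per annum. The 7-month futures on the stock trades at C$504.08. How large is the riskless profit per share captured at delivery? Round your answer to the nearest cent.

PV(dividends) I = 4.76·e^(−0.0868·2/12) + 4.37·e^(−0.0868·5/12) = 8.9064
Fair futures F* = (S − I)·e^(rT) = (513.02 − 8.9064)·e^0.050633 = 504.1136 × 1.051937 = 530.2957
Market C$504.08 < fair 530.2957: forward underpriced → reverse cash-and-carry (short the stock, invest proceeds at r, pay the dividends, go long the forward).
Profit at T = |F_mkt − F*| = |504.08 − 530.2957| = C$26.22 per share

C$26.22 per share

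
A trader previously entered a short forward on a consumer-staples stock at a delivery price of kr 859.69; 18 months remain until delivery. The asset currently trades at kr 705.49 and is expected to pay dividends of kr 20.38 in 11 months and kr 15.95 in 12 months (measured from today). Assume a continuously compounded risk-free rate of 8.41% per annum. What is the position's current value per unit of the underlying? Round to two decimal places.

PV(remaining dividends) I = 20.38·e^(−0.0841·11/12) + 15.95·e^(−0.0841·12/12) = 33.5314
Current forward F = (S − I)·e^(rT) = (705.49 − 33.5314)·e^(0.0841·18/12) = 671.9586 × 1.134452 = 762.3048
Value (long) = (F − K)·e^(−rT) = (762.3048 − 859.69) × 0.881483 = -85.8434
Short position value = −(long value) = kr 85.84

kr 85.84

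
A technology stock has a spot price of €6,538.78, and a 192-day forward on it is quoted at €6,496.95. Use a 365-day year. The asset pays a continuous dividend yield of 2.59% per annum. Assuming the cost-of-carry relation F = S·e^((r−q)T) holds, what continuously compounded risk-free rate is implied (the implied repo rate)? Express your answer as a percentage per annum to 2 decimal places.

From F = S·e^((r−q)T): (r − q) = ln(F/S)/T
ln(6496.95/6538.78) = ln(0.993603) = -0.006418
(r − q) = -0.006418 / (192/365) = -0.012201
r = ln(F/S)/T + q = -0.012201 + 0.0259 = 0.013699
r = 1.37%

1.37%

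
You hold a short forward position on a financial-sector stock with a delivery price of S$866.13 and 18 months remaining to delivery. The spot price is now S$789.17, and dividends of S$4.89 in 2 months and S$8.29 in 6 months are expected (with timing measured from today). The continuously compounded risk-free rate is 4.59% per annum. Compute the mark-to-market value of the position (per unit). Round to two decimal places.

S$32.29

PV(remaining dividends) I = 4.89·e^(−0.0459·2/12) + 8.29·e^(−0.0459·6/12) = 12.9546
Current forward F = (S − I)·e^(rT) = (789.17 − 12.9546)·e^(0.0459·18/12) = 776.2154 × 1.071276 = 831.5409
Value (long) = (F − K)·e^(−rT) = (831.5409 − 866.13) × 0.933467 = -32.2878
Short position value = −(long value) = S$32.29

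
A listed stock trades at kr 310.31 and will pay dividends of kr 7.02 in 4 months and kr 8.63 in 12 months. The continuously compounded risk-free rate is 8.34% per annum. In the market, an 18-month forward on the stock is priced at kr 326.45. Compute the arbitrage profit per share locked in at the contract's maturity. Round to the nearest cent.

PV(dividends) I = 7.02·e^(−0.0834·4/12) + 8.63·e^(−0.0834·12/12) = 14.7670
Fair forward F* = (S − I)·e^(rT) = (310.31 − 14.7670)·e^0.125100 = 295.5430 × 1.133262 = 334.9277
Market kr 326.45 < fair 334.9277: forward underpriced → reverse cash-and-carry (short the stock, invest proceeds at r, pay the dividends, go long the forward).
Profit at T = |F_mkt − F*| = |326.45 − 334.9277| = kr 8.48 per share

kr 8.48 per share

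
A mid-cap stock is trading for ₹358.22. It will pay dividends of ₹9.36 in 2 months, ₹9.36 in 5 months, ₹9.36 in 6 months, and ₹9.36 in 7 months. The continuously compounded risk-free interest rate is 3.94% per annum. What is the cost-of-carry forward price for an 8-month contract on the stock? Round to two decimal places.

PV(dividends) I = 9.36·e^(−0.0394·2/12) + 9.36·e^(−0.0394·5/12) + 9.36·e^(−0.0394·6/12) + 9.36·e^(−0.0394·7/12)
I = 9.2987 + 9.2076 + 9.1774 + 9.1473 = 36.8310
F = (S − I)·e^(rT) = (358.22 − 36.8310) · e^(0.0394·8/12)
= 321.3890 · e^0.026267 = 321.3890 × 1.026615 = ₹329.94

₹329.94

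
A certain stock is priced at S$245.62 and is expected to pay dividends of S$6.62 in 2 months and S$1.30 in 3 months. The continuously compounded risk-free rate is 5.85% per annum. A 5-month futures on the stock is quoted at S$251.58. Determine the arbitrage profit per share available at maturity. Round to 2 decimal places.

PV(dividends) I = 6.62·e^(−0.0585·2/12) + 1.30·e^(−0.0585·3/12) = 7.8369
Fair futures F* = (S − I)·e^(rT) = (245.62 − 7.8369)·e^0.024375 = 237.7831 × 1.024674 = 243.6502
Market S$251.58 > fair 243.6502: forward overpriced → cash-and-carry (borrow at r, buy the stock and collect the dividends, short the forward).
Profit at T = |F_mkt − F*| = |251.58 − 243.6502| = S$7.93 per share

S$7.93 per share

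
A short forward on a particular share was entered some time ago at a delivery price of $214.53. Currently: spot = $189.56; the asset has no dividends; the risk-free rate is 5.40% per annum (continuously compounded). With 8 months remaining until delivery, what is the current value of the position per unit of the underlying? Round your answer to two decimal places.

Current fair forward for the remaining 8 months: F = S·e^(r·T), r = 0.0540
F = 189.56 · e^(0.0540 × 8/12) = 189.56 × 1.036656 = 196.5085
Value of long forward = (F − K)·e^(−rT) = (196.5085 − 214.53) · e^(−0.0540·8/12)
= -18.0215 × 0.964640 = -17.38
Short position value = −(long value) = $17.38

$17.38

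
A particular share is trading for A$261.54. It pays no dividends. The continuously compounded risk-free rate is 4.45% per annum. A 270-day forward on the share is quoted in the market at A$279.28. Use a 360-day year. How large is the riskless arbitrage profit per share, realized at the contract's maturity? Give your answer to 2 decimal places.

A$8.86 per share

Fair forward: F* = S·e^(carry·T), with carry = r = 0.0445
F* = 261.54 · e^(0.0445 × 270/360) = 261.54 · e^0.033375 = 261.54 × 1.033938 = A$270.4161
Market A$279.28 > fair A$270.4161: forward overpriced → cash-and-carry (buy spot, short the forward).
At maturity, profit = |F_mkt − F*| = |279.28 − 270.4161| = A$8.86 per share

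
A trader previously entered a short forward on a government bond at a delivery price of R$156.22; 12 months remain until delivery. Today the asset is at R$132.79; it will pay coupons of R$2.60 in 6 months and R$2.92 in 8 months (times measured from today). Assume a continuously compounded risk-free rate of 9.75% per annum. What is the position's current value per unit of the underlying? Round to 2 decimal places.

PV(remaining coupons) I = 2.60·e^(−0.0975·6/12) + 2.92·e^(−0.0975·8/12) = 5.2125
Current forward F = (S − I)·e^(rT) = (132.79 − 5.2125)·e^(0.0975·12/12) = 127.5775 × 1.102411 = 140.6428
Value (long) = (F − K)·e^(−rT) = (140.6428 − 156.22) × 0.907102 = -14.1301
Short position value = −(long value) = R$14.13

R$14.13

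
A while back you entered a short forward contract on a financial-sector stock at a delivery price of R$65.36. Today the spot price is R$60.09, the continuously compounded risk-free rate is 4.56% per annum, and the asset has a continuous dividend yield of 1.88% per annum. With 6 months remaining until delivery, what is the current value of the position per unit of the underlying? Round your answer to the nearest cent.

R$4.36

Current fair forward for the remaining 6 months: F = S·e^((r − q)·T), (r − q) = 0.0456 − 0.0188 = 0.0268
F = 60.09 · e^(0.0268 × 6/12) = 60.09 × 1.013490 = 60.9006
Value of long forward = (F − K)·e^(−rT) = (60.9006 − 65.36) · e^(−0.0456·6/12)
= -4.4594 × 0.977458 = -4.36
Short position value = −(long value) = R$4.36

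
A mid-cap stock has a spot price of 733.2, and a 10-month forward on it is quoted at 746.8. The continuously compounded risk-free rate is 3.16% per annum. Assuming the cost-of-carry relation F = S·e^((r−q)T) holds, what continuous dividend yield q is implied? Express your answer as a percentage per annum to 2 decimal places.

From F = S·e^((r−q)T): (r − q) = ln(F/S)/T
ln(746.8/733.2) = ln(1.018549) = 0.018379
(r − q) = 0.018379 / (10/12) = 0.022055
q = r − ln(F/S)/T = 0.0316 − 0.022055 = 0.009545
q = 0.95%

0.95%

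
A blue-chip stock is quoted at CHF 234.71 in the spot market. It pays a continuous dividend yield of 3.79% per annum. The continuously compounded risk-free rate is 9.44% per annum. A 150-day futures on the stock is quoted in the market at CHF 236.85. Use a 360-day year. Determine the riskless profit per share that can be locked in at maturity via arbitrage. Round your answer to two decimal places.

CHF 3.45 per share

Fair futures: F* = S·e^(carry·T), with carry = (r − q) = 0.0944 − 0.0379 = 0.0565
F* = 234.71 · e^(0.0565 × 150/360) = 234.71 · e^0.023542 = 234.71 × 1.023821 = CHF 240.3010
Market CHF 236.85 < fair CHF 240.3010: forward underpriced → reverse cash-and-carry (short spot, go long the forward).
At maturity, profit = |F_mkt − F*| = |236.85 − 240.3010| = CHF 3.45 per share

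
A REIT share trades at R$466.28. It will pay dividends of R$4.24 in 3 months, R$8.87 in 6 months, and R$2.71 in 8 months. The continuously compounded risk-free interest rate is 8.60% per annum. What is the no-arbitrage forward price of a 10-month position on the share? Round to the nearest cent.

PV(dividends) I = 4.24·e^(−0.0860·3/12) + 8.87·e^(−0.0860·6/12) + 2.71·e^(−0.0860·8/12)
I = 4.1498 + 8.4967 + 2.5590 = 15.2055
F = (S − I)·e^(rT) = (466.28 − 15.2055) · e^(0.0860·10/12)
= 451.0745 · e^0.071667 = 451.0745 × 1.074298 = R$484.59

R$484.59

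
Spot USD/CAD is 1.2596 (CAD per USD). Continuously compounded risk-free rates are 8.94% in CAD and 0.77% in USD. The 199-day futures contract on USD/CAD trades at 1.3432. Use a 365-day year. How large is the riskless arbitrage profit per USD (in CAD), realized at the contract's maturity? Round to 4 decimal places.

0.0262 per USD (in CAD)

Fair futures: F* = S·e^(carry·T), with carry = (r_CAD − r_USD) = 0.0894 − 0.0077 = 0.0817
F* = 1.2596 · e^(0.0817 × 199/365) = 1.2596 · e^0.044543 = 1.2596 × 1.045550 = 1.3170
Market 1.3432 > fair 1.3170: forward overpriced → cash-and-carry (buy spot, short the forward).
At maturity, profit = |F_mkt − F*| = |1.3432 − 1.3170| = 0.0262 per USD (in CAD)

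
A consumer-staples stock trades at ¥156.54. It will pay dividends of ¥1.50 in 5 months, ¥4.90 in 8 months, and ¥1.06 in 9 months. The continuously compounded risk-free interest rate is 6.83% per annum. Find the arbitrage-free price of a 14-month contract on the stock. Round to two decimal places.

¥161.78

PV(dividends) I = 1.50·e^(−0.0683·5/12) + 4.90·e^(−0.0683·8/12) + 1.06·e^(−0.0683·9/12)
I = 1.4579 + 4.6819 + 1.0071 = 7.1469
F = (S − I)·e^(rT) = (156.54 − 7.1469) · e^(0.0683·14/12)
= 149.3931 · e^0.079683 = 149.3931 × 1.082944 = ¥161.78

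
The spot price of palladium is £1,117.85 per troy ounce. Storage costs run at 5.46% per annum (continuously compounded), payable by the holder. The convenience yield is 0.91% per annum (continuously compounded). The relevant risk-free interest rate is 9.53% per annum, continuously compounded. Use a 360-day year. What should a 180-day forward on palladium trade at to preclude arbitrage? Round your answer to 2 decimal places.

£1,199.38 per troy ounce

Net carry = r + u − y = 0.0953 + 0.0546 − 0.0091 = 0.1408
F = S·e^((r+u−y)T) = 1117.85 · e^(0.1408 × 180/360) = 1117.85 · e^0.07040000
= 1117.85 × 1.07293727 = £1,199.38 per troy ounce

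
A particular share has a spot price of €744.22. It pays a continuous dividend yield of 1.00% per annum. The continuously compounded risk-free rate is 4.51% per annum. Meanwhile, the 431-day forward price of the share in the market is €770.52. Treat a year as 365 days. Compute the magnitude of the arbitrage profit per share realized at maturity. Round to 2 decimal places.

€5.19 per share

Fair forward: F* = S·e^(carry·T), with carry = (r − q) = 0.0451 − 0.0100 = 0.0351
F* = 744.22 · e^(0.0351 × 431/365) = 744.22 · e^0.041447 = 744.22 × 1.042318 = €775.7139
Market €770.52 < fair €775.7139: forward underpriced → reverse cash-and-carry (short spot, go long the forward).
At maturity, profit = |F_mkt − F*| = |770.52 − 775.7139| = €5.19 per share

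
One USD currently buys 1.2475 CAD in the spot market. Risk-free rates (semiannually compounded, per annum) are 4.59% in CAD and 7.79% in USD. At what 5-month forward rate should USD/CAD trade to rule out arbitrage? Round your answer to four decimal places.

1.2315

By covered interest parity, F = S · (1+r_CAD/2)^(2T) / (1+r_USD/2)^(2T)
= 1.2475 × 1.019089 / 1.032355 = 1.2475 × 0.987150
F = 1.2315 CAD per USD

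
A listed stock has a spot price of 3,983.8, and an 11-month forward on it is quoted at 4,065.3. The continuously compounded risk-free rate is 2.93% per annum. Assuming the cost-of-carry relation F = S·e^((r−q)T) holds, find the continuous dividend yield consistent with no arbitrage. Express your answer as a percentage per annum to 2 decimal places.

0.72%

From F = S·e^((r−q)T): (r − q) = ln(F/S)/T
ln(4065.3/3983.8) = ln(1.020458) = 0.020252
(r − q) = 0.020252 / (11/12) = 0.022093
q = r − ln(F/S)/T = 0.0293 − 0.022093 = 0.007207
q = 0.72%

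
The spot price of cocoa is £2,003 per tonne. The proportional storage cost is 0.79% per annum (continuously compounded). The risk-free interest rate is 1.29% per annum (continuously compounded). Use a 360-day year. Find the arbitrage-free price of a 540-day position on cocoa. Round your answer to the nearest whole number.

£2,066 per tonne

Net carry = r + u − y = 0.0129 + 0.0079 − 0.0000 = 0.0208
F = S·e^((r+u−y)T) = 2003 · e^(0.0208 × 540/360) = 2003 · e^0.031200
= 2003 × 1.031692 = £2,066 per tonne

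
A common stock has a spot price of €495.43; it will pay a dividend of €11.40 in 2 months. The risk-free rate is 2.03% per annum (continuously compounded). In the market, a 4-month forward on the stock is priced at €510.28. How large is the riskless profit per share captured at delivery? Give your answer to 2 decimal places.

PV(dividends) I = 11.40·e^(−0.0203·2/12) = 11.3615
Fair forward F* = (S − I)·e^(rT) = (495.43 − 11.3615)·e^0.006767 = 484.0685 × 1.006790 = 487.3553
Market €510.28 > fair 487.3553: forward overpriced → cash-and-carry (borrow at r, buy the stock and collect the dividends, short the forward).
Profit at T = |F_mkt − F*| = |510.28 − 487.3553| = €22.92 per share

€22.92 per share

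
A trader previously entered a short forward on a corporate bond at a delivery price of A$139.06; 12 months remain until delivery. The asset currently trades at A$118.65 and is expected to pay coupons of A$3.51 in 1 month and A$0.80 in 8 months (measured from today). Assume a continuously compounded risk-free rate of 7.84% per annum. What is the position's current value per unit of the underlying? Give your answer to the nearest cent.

A$14.17

PV(remaining coupons) I = 3.51·e^(−0.0784·1/12) + 0.80·e^(−0.0784·8/12) = 4.2464
Current forward F = (S − I)·e^(rT) = (118.65 − 4.2464)·e^(0.0784·12/12) = 114.4036 × 1.081555 = 123.7338
Value (long) = (F − K)·e^(−rT) = (123.7338 − 139.06) × 0.924595 = -14.1705
Short position value = −(long value) = A$14.17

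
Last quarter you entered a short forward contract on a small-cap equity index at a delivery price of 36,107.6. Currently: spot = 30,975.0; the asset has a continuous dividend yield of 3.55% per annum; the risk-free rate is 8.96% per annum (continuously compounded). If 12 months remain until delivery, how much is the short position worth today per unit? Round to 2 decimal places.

Current fair forward for the remaining 12 months: F = S·e^((r − q)·T), (r − q) = 0.0896 − 0.0355 = 0.0541
F = 30975.0 · e^(0.0541 × 12/12) = 30975.0 × 1.05559016 = 32696.9052
Value of long forward = (F − K)·e^(−rT) = (32696.9052 − 36107.6) · e^(−0.0896·12/12)
= -3410.6948 × 0.91429683 = -3118.39
Short position value = −(long value) = 3118.39

3118.39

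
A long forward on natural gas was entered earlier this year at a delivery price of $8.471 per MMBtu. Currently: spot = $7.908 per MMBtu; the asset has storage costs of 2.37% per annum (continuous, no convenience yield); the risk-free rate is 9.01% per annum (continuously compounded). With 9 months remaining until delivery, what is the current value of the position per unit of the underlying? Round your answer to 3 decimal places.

$0.132 per MMBtu

Current fair forward for the remaining 9 months: F = S·e^((r + u)·T), (r + u) = 0.0901 + 0.0237 = 0.1138
F = 7.908 · e^(0.1138 × 9/12) = 7.908 × 1.089098 = 8.6126
Value of long forward = (F − K)·e^(−rT) = (8.6126 − 8.471) · e^(−0.0901·9/12)
= 0.1416 × 0.934658 = 0.132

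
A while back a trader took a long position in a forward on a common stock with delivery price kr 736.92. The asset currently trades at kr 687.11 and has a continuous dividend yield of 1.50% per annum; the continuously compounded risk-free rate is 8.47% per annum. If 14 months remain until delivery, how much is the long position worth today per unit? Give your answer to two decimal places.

kr 7.61

Current fair forward for the remaining 14 months: F = S·e^((r − q)·T), (r − q) = 0.0847 − 0.0150 = 0.0697
F = 687.11 · e^(0.0697 × 14/12) = 687.11 × 1.084714 = 745.3178
Value of long forward = (F − K)·e^(−rT) = (745.3178 − 736.92) · e^(−0.0847·14/12)
= 8.3978 × 0.905909 = 7.61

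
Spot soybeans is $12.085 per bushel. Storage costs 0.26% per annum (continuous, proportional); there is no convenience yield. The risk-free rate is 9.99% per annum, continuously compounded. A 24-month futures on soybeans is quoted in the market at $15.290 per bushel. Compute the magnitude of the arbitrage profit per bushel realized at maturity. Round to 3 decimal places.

$0.455 per bushel

Fair futures: F* = S·e^(carry·T), with carry = (r + u) = 0.0999 + 0.0026 = 0.1025
F* = 12.085 · e^(0.1025 × 24/12) = 12.085 · e^0.205000 = 12.085 × 1.227525 = $14.8346
Market $15.290 > fair $14.8346: forward overpriced → cash-and-carry (buy spot, short the forward).
At maturity, profit = |F_mkt − F*| = |15.290 − 14.8346| = $0.455 per bushel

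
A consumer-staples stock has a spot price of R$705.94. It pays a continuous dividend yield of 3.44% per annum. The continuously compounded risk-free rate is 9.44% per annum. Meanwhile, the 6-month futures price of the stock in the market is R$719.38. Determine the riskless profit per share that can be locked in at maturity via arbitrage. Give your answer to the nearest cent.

R$8.06 per share

Fair futures: F* = S·e^(carry·T), with carry = (r − q) = 0.0944 − 0.0344 = 0.0600
F* = 705.94 · e^(0.0600 × 6/12) = 705.94 · e^0.030000 = 705.94 × 1.030455 = R$727.4394
Market R$719.38 < fair R$727.4394: forward underpriced → reverse cash-and-carry (short spot, go long the forward).
At maturity, profit = |F_mkt − F*| = |719.38 − 727.4394| = R$8.06 per share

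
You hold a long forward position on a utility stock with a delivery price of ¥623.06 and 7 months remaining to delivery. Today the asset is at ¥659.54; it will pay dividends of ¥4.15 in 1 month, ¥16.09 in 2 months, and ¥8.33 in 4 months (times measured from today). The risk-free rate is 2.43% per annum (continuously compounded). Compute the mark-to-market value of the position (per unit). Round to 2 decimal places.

¥16.82

PV(remaining dividends) I = 4.15·e^(−0.0243·1/12) + 16.09·e^(−0.0243·2/12) + 8.33·e^(−0.0243·4/12) = 28.4294
Current forward F = (S − I)·e^(rT) = (659.54 − 28.4294)·e^(0.0243·7/12) = 631.1106 × 1.014276 = 640.1203
Value (long) = (F − K)·e^(−rT) = (640.1203 − 623.06) × 0.985925 = 16.8202
Value = ¥16.82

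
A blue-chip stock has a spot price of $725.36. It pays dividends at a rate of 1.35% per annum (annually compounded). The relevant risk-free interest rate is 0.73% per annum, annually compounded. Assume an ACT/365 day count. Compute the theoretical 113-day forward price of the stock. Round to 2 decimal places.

F = S · (1+r)^T / (1+q)^T
= 725.36 × 1.002254 / 1.004160 = 725.36 × 0.998102
F = $723.98

$723.98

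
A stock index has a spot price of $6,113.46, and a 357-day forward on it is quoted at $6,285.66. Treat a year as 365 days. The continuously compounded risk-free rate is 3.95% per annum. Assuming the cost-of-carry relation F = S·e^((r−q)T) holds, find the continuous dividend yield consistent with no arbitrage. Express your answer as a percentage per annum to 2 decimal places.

From F = S·e^((r−q)T): (r − q) = ln(F/S)/T
ln(6285.66/6113.46) = ln(1.028167) = 0.027778
(r − q) = 0.027778 / (357/365) = 0.028400
q = r − ln(F/S)/T = 0.0395 − 0.028400 = 0.011100
q = 1.11%

1.11%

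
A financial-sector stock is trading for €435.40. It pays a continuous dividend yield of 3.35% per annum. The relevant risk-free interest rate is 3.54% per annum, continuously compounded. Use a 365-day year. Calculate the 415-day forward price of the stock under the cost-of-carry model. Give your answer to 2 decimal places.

€436.34

F = S·e^((r − q)T) = 435.40 · e^((0.0354 − 0.0335) × 415/365)
= 435.40 · e^0.002160 = 435.40 × 1.002162
F = €436.34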